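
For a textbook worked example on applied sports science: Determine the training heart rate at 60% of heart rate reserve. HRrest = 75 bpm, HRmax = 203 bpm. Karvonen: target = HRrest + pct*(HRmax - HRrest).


Target = HRrest + pct*(HRmax - HRrest)
Heart rate reserve = HRmax - HRrest = 203 - 75 = 128 bpm
Fraction = 60% = 0.6
Target = 75 + 0.6 * 128
Target = 75 + 76.8 = 151.8 bpm

151.8 bpm


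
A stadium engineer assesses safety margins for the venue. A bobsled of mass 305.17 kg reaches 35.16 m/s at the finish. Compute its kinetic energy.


KE = 0.5 * m * v^2
KE = 0.5 * 305.17 * 35.16^2
KE = 0.5 * 305.17 * 1236.2256 = 188629.4832 J

188629.4832 J


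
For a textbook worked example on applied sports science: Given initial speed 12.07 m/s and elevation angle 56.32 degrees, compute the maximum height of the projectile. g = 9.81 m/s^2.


H = (v*sin(theta))^2 / (2*g)
vy = v*sin(theta) = 12.07 * sin(56.32 deg) = 10.044 m/s
H = vy^2 / (2*g) = 100.8824 / (2*9.81)
H = 100.8824 / 19.62 = 5.1418 m

5.1418 m


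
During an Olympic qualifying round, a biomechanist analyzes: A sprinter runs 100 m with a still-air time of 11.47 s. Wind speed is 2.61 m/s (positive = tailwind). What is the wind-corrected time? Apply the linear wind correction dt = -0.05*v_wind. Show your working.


dt = -0.05 * v_wind = -0.05 * 2.61 = -0.1305 s
t_corrected = t_still + dt = 11.47 + (-0.1305)
t_corrected = 11.3395 s

11.3395 s


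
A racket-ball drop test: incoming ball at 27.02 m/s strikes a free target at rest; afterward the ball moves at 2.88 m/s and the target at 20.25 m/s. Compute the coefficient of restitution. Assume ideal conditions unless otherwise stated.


e = (v2_after - v1_after) / (v1_before - v2_before)
Numerator = 20.25 - 2.88 = 17.37
Denominator = 27.02 - 0 = 27.02
e = 17.37 / 27.02 = 0.6429

0.6429


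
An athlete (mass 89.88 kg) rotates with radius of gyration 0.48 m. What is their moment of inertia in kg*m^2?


I = m * k^2
I = 89.88 * 0.48^2
I = 89.88 * 0.2304 = 20.7084 kg*m^2

20.7084 kg*m^2


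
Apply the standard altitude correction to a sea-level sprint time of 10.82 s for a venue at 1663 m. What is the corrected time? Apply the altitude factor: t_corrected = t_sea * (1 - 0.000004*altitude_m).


Correction factor = 1 - 0.000004 * 1663 = 0.993348
t_corrected = t_sea * factor = 10.82 * 0.993348
t_corrected = 10.748 s

10.748 s


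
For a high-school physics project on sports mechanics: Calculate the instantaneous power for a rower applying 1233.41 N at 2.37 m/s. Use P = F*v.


P = F * v
P = 1233.41 * 2.37
P = 2923.1817 W

2923.1817 W


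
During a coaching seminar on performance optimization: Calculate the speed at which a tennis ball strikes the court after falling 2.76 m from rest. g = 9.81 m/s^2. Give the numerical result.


v = sqrt(2 * g * h)
v = sqrt(2 * 9.81 * 2.76)
v = sqrt(54.1512) = 7.3587 m/s

7.3587 m/s


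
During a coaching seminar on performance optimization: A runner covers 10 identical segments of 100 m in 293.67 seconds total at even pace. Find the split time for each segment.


Split time = total_time / n_laps = 293.67 / 10
Split time = 29.367 s per lap

29.367 s


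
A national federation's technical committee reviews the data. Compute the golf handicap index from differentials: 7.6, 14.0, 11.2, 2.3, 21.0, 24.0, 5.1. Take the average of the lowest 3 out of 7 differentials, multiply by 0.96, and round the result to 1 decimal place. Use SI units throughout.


All differentials: 7.6, 14.0, 11.2, 2.3, 21.0, 24.0, 5.1
Sorted: 2.3, 5.1, 7.6, 11.2, 14.0, 21.0, 24.0
Best 3: 2.3, 5.1, 7.6
Average of best = 15 / 3 = 5
Raw index = 5 * 0.96 = 4.8
Handicap index = round(4.8, 1) = 4.8

4.8


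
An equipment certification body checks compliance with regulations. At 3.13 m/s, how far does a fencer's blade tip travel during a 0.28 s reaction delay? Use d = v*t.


d = v * t
d = 3.13 * 0.28
d = 0.8764 m

0.8764 m


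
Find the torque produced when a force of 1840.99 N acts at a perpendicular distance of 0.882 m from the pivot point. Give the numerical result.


tau = F * d
tau = 1840.99 * 0.882
tau = 1623.7532 N*m

1623.7532 N*m


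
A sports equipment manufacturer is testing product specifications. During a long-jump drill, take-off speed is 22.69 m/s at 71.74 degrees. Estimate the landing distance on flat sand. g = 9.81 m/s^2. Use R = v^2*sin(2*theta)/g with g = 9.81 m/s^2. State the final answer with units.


R = v^2 * sin(2*theta) / g
Convert angle to radians: theta = 71.74 deg = 1.2521 rad
sin(2*theta) = sin(2.5042) = 0.5951
R = 22.69^2 * 0.5951 / 9.81
R = 514.8361 * 0.5951 / 9.81 = 31.2315 m

31.2315 m


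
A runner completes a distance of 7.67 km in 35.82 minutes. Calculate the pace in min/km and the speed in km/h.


Pace = time / distance = 35.82 min / 7.67 km = 4.6701 min/km
Speed = distance / time_in_hours = 7.67 / 0.597 hr
Speed = 12.8476 km/h

4.6701 min/km, 12.8476 km/h


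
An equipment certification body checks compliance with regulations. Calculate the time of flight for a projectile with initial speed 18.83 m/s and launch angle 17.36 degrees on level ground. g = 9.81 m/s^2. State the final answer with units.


T = 2*v*sin(theta)/g
sin(theta) = sin(17.36 deg) = 0.2984
T = 2*18.83*0.2984 / 9.81
T = 11.2368 / 9.81 = 1.1454 s

1.1454 s


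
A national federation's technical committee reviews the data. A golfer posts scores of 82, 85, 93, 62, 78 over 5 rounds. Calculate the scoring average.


Average = sum / n
Sum = 400
Average = 400 / 5 = 80

80


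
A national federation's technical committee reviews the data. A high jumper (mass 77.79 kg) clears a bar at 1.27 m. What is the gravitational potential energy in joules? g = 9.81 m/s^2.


PE = m * g * h
PE = 77.79 * 9.81 * 1.27
PE = 763.1199 * 1.27 = 969.1623 J

969.1623 J


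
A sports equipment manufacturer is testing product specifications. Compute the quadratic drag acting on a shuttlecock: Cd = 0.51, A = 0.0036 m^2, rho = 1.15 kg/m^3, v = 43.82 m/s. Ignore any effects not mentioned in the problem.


Fd = 0.5 * Cd * rho * A * v^2
Fd = 0.5 * 0.51 * 1.15 * 0.0036 * 43.82^2
v^2 = 1920.1924
Fd = 0.5 * 0.51 * 1.15 * 0.0036 * 1920.1924 = 2.0271 N

2.0271 N


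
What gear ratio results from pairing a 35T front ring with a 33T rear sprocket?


GR = front_teeth / rear_teeth
GR = 35 / 33
GR = 1.0606

1.0606


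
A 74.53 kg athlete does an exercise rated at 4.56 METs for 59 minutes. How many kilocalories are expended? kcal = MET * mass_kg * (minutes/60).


kcal = MET * mass * time_hr
Convert time: 59 min = 0.9833 hr
kcal = 4.56 * 74.53 * 0.9833
kcal = 334.1925 kcal

334.1925 kcal


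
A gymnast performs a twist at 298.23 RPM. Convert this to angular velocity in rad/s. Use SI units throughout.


omega = RPM * 2 * pi / 60
omega = 298.23 * 2 * 3.14159 / 60
omega = 1873.8344 / 60 = 31.2306 rad/s

31.2306 rad/s


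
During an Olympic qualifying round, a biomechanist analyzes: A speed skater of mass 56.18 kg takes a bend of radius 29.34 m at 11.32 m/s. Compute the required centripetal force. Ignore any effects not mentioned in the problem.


Fc = m * v^2 / r
v^2 = 11.32^2 = 128.1424
Fc = 56.18 * 128.1424 / 29.34
Fc = 7199.04 / 29.34 = 245.3661 N

245.3661 N


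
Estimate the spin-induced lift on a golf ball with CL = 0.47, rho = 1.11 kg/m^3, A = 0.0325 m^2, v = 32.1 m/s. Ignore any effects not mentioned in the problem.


FM = 0.5 * CL * rho * A * v^2
FM = 0.5 * 0.47 * 1.11 * 0.0325 * 32.1^2
v^2 = 1030.41
FM = 0.5 * 0.47 * 1.11 * 0.0325 * 1030.41 = 8.7354 N

8.7354 N


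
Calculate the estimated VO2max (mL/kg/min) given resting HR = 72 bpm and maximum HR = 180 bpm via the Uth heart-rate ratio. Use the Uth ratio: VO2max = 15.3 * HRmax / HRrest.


VO2max = 15.3 * HRmax / HRrest
VO2max = 15.3 * 180 / 72
VO2max = 2754 / 72 = 38.25 mL/kg/min

38.25 mL/kg/min


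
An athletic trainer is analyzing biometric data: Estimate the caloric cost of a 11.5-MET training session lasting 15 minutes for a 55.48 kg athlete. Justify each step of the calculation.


kcal = MET * mass * time_hr
Convert time: 15 min = 0.25 hr
kcal = 11.5 * 55.48 * 0.25
kcal = 159.505 kcal

159.505 kcal


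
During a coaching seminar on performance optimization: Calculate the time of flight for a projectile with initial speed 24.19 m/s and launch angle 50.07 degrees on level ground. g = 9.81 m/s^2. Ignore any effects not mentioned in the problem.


T = 2*v*sin(theta)/g
sin(theta) = sin(50.07 deg) = 0.7668
T = 2*24.19*0.7668 / 9.81
T = 37.0992 / 9.81 = 3.7818 s

3.7818 s


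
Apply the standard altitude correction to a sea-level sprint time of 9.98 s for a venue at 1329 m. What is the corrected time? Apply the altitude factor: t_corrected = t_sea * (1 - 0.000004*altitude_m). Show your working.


Correction factor = 1 - 0.000004 * 1329 = 0.994684
t_corrected = t_sea * factor = 9.98 * 0.994684
t_corrected = 9.9269 s

9.9269 s


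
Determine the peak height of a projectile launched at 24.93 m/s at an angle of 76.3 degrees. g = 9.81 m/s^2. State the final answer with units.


H = (v*sin(theta))^2 / (2*g)
vy = v*sin(theta) = 24.93 * sin(76.3 deg) = 24.2207 m/s
H = vy^2 / (2*g) = 586.6433 / (2*9.81)
H = 586.6433 / 19.62 = 29.9003 m

29.9003 m


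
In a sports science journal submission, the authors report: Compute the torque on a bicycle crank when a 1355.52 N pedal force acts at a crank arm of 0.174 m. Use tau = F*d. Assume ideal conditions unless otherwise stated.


tau = F * d
tau = 1355.52 * 0.174
tau = 235.8605 N*m

235.8605 N*m


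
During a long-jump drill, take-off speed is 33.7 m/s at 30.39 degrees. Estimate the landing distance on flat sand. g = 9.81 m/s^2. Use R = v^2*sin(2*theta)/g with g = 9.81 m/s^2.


R = v^2 * sin(2*theta) / g
Convert angle to radians: theta = 30.39 deg = 0.5304 rad
sin(2*theta) = sin(1.0608) = 0.8728
R = 33.7^2 * 0.8728 / 9.81
R = 1135.69 * 0.8728 / 9.81 = 101.0372 m

101.0372 m


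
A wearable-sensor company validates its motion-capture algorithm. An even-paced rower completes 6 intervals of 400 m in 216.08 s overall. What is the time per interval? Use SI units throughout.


Split time = total_time / n_laps = 216.08 / 6
Split time = 36.0133 s per lap

36.0133 s


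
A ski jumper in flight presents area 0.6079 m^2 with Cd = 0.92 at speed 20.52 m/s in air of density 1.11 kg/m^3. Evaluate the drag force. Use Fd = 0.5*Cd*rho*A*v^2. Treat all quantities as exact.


Fd = 0.5 * Cd * rho * A * v^2
Fd = 0.5 * 0.92 * 1.11 * 0.6079 * 20.52^2
v^2 = 421.0704
Fd = 0.5 * 0.92 * 1.11 * 0.6079 * 421.0704 = 130.6976 N

130.6976 N


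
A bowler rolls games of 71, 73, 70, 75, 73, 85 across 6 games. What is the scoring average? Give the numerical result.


Average = sum / n
Sum = 447
Average = 447 / 6 = 74.5

74.5


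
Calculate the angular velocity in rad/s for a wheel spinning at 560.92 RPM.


omega = RPM * 2 * pi / 60
omega = 560.92 * 2 * 3.14159 / 60
omega = 3524.3643 / 60 = 58.7394 rad/s

58.7394 rad/s


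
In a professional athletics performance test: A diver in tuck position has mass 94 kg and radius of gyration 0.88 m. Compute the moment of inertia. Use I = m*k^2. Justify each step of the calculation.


I = m * k^2
I = 94 * 0.88^2
I = 94 * 0.7744 = 72.7936 kg*m^2

72.7936 kg*m^2


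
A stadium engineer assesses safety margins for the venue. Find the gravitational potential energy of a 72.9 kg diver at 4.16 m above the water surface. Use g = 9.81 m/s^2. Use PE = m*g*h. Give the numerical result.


PE = m * g * h
PE = 72.9 * 9.81 * 4.16
PE = 715.149 * 4.16 = 2975.0198 J

2975.0198 J


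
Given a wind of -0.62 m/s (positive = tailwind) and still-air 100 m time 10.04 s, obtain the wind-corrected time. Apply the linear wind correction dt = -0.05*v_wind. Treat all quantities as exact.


dt = -0.05 * v_wind = -0.05 * -0.62 = 0.031 s
t_corrected = t_still + dt = 10.04 + (0.031)
t_corrected = 10.071 s

10.071 s


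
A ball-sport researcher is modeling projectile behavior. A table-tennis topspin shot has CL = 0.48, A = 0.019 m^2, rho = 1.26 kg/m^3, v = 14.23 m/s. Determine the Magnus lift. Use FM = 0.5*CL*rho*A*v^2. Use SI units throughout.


FM = 0.5 * CL * rho * A * v^2
FM = 0.5 * 0.48 * 1.26 * 0.019 * 14.23^2
v^2 = 202.4929
FM = 0.5 * 0.48 * 1.26 * 0.019 * 202.4929 = 1.1634 N

1.1634 N


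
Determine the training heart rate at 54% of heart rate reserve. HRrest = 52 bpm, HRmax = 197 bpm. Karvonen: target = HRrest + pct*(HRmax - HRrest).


Target = HRrest + pct*(HRmax - HRrest)
Heart rate reserve = HRmax - HRrest = 197 - 52 = 145 bpm
Fraction = 54% = 0.54
Target = 52 + 0.54 * 145
Target = 52 + 78.3 = 130.3 bpm

130.3 bpm


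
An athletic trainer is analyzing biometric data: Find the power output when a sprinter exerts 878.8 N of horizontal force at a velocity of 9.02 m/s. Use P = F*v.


P = F * v
P = 878.8 * 9.02
P = 7926.776 W

7926.776 W


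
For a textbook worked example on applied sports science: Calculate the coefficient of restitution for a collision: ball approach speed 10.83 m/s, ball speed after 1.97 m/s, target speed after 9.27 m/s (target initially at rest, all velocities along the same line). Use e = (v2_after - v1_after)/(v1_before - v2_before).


e = (v2_after - v1_after) / (v1_before - v2_before)
Numerator = 9.27 - 1.97 = 7.3
Denominator = 10.83 - 0 = 10.83
e = 7.3 / 10.83 = 0.6741

0.6741


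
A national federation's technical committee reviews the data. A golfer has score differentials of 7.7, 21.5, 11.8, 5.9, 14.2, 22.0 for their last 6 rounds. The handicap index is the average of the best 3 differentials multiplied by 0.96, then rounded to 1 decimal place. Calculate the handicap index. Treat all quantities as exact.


All differentials: 7.7, 21.5, 11.8, 5.9, 14.2, 22.0
Sorted: 5.9, 7.7, 11.8, 14.2, 21.5, 22.0
Best 3: 5.9, 7.7, 11.8
Average of best = 25.4 / 3 = 8.4667
Raw index = 8.4667 * 0.96 = 8.128
Handicap index = round(8.128, 1) = 8.1

8.1


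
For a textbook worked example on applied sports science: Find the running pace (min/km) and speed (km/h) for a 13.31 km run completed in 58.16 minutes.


Pace = time / distance = 58.16 min / 13.31 km = 4.3696 min/km
Speed = distance / time_in_hours = 13.31 / 0.9693 hr
Speed = 13.7311 km/h

4.3696 min/km, 13.7311 km/h


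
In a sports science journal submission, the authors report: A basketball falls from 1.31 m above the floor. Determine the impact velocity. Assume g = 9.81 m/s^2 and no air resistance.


v = sqrt(2 * g * h)
v = sqrt(2 * 9.81 * 1.31)
v = sqrt(25.7022) = 5.0697 m/s

5.0697 m/s


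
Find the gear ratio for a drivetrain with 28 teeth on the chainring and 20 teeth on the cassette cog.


GR = front_teeth / rear_teeth
GR = 28 / 20
GR = 1.4

1.4


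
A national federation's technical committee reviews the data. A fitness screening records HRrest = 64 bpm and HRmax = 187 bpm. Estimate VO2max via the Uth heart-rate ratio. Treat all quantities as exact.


VO2max = 15.3 * HRmax / HRrest
VO2max = 15.3 * 187 / 64
VO2max = 2861.1 / 64 = 44.7047 mL/kg/min

44.7047 mL/kg/min


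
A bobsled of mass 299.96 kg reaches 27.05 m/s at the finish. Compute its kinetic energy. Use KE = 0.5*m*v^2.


KE = 0.5 * m * v^2
KE = 0.5 * 299.96 * 27.05^2
KE = 0.5 * 299.96 * 731.7025 = 109740.7409 J

109740.7409 J


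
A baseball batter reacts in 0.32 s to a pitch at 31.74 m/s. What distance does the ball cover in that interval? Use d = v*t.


d = v * t
d = 31.74 * 0.32
d = 10.1568 m

10.1568 m


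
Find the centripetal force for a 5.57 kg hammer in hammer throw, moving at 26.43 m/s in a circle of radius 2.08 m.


Fc = m * v^2 / r
v^2 = 26.43^2 = 698.5449
Fc = 5.57 * 698.5449 / 2.08
Fc = 3890.8951 / 2.08 = 1870.6226 N

1870.6226 N


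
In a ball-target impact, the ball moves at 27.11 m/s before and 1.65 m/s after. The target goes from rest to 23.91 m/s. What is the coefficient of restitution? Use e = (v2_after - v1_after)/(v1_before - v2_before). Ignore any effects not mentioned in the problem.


e = (v2_after - v1_after) / (v1_before - v2_before)
Numerator = 23.91 - 1.65 = 22.26
Denominator = 27.11 - 0 = 27.11
e = 22.26 / 27.11 = 0.8211

0.8211


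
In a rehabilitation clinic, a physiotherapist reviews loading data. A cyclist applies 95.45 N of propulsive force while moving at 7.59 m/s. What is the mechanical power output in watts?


P = F * v
P = 95.45 * 7.59
P = 724.4655 W

724.4655 W


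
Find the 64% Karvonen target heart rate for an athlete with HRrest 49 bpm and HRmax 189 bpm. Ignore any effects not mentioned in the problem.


Target = HRrest + pct*(HRmax - HRrest)
Heart rate reserve = HRmax - HRrest = 189 - 49 = 140 bpm
Fraction = 64% = 0.64
Target = 49 + 0.64 * 140
Target = 49 + 89.6 = 138.6 bpm

138.6 bpm


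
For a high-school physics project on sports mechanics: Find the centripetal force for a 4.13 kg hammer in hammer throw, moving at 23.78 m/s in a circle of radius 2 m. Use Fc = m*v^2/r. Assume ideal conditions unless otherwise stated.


Fc = m * v^2 / r
v^2 = 23.78^2 = 565.4884
Fc = 4.13 * 565.4884 / 2
Fc = 2335.4671 / 2 = 1167.7335 N

1167.7335 N


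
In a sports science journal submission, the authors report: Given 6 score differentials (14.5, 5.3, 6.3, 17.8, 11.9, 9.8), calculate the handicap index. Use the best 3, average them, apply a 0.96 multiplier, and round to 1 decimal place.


All differentials: 14.5, 5.3, 6.3, 17.8, 11.9, 9.8
Sorted: 5.3, 6.3, 9.8, 11.9, 14.5, 17.8
Best 3: 5.3, 6.3, 9.8
Average of best = 21.4 / 3 = 7.1333
Raw index = 7.1333 * 0.96 = 6.848
Handicap index = round(6.848, 1) = 6.8

6.8


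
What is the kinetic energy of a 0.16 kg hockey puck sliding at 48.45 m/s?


KE = 0.5 * m * v^2
KE = 0.5 * 0.16 * 48.45^2
KE = 0.5 * 0.16 * 2347.4025 = 187.7922 J

187.7922 J


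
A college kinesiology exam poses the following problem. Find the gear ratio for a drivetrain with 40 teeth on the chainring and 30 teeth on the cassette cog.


GR = front_teeth / rear_teeth
GR = 40 / 30
GR = 1.3333

1.3333


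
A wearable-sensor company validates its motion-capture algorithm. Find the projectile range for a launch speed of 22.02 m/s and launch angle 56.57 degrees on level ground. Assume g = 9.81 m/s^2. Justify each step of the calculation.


R = v^2 * sin(2*theta) / g
Convert angle to radians: theta = 56.57 deg = 0.9873 rad
sin(2*theta) = sin(1.9747) = 0.9195
R = 22.02^2 * 0.9195 / 9.81
R = 484.8804 * 0.9195 / 9.81 = 45.4506 m

45.4506 m


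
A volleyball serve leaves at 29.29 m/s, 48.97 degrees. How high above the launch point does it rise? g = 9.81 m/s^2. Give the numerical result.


H = (v*sin(theta))^2 / (2*g)
vy = v*sin(theta) = 29.29 * sin(48.97 deg) = 22.0954 m/s
H = vy^2 / (2*g) = 488.2058 / (2*9.81)
H = 488.2058 / 19.62 = 24.8831 m

24.8831 m


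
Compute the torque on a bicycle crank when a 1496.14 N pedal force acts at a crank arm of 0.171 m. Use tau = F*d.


tau = F * d
tau = 1496.14 * 0.171
tau = 255.8399 N*m

255.8399 N*m


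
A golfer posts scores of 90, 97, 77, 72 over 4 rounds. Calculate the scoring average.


Average = sum / n
Sum = 336
Average = 336 / 4 = 84

84


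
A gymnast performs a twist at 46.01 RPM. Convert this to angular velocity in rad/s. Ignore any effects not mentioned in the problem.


omega = RPM * 2 * pi / 60
omega = 46.01 * 2 * 3.14159 / 60
omega = 289.0894 / 60 = 4.8182 rad/s

4.8182 rad/s


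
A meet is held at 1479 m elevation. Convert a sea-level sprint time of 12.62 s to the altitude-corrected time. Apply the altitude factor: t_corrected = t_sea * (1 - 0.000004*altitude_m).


Correction factor = 1 - 0.000004 * 1479 = 0.994084
t_corrected = t_sea * factor = 12.62 * 0.994084
t_corrected = 12.5453 s

12.5453 s


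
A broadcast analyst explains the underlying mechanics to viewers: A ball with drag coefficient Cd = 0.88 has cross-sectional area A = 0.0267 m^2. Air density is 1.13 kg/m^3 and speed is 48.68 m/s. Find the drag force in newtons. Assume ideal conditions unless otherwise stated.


Fd = 0.5 * Cd * rho * A * v^2
Fd = 0.5 * 0.88 * 1.13 * 0.0267 * 48.68^2
v^2 = 2369.7424
Fd = 0.5 * 0.88 * 1.13 * 0.0267 * 2369.7424 = 31.4589 N

31.4589 N


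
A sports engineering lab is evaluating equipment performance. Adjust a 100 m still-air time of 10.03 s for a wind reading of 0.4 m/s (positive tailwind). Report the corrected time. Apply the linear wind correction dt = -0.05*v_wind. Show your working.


dt = -0.05 * v_wind = -0.05 * 0.4 = -0.02 s
t_corrected = t_still + dt = 10.03 + (-0.02)
t_corrected = 10.01 s

10.01 s


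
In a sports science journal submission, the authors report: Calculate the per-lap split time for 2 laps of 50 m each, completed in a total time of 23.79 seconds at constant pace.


Split time = total_time / n_laps = 23.79 / 2
Split time = 11.895 s per lap

11.895 s


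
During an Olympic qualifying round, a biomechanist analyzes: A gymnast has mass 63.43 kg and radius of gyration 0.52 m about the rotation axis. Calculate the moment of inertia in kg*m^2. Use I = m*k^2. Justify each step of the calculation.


I = m * k^2
I = 63.43 * 0.52^2
I = 63.43 * 0.2704 = 17.1515 kg*m^2

17.1515 kg*m^2


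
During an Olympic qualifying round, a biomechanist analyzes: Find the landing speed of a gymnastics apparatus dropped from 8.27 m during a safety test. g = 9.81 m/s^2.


v = sqrt(2 * g * h)
v = sqrt(2 * 9.81 * 8.27)
v = sqrt(162.2574) = 12.738 m/s

12.738 m/s


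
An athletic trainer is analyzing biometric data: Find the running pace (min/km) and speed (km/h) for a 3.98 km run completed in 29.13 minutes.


Pace = time / distance = 29.13 min / 3.98 km = 7.3191 min/km
Speed = distance / time_in_hours = 3.98 / 0.4855 hr
Speed = 8.1977 km/h

7.3191 min/km, 8.1977 km/h


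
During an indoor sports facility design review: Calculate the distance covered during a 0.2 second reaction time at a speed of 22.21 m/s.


d = v * t
d = 22.21 * 0.2
d = 4.442 m

4.442 m


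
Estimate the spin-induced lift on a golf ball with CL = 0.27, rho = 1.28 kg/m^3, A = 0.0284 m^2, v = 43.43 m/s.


FM = 0.5 * CL * rho * A * v^2
FM = 0.5 * 0.27 * 1.28 * 0.0284 * 43.43^2
v^2 = 1886.1649
FM = 0.5 * 0.27 * 1.28 * 0.0284 * 1886.1649 = 9.2564 N

9.2564 N


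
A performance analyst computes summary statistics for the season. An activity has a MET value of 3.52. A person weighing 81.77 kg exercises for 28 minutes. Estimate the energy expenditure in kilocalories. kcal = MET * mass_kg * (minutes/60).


kcal = MET * mass * time_hr
Convert time: 28 min = 0.4667 hr
kcal = 3.52 * 81.77 * 0.4667
kcal = 134.3209 kcal

134.3209 kcal


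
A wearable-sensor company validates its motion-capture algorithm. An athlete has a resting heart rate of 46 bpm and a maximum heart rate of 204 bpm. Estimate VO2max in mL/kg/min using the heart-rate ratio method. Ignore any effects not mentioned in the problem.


VO2max = 15.3 * HRmax / HRrest
VO2max = 15.3 * 204 / 46
VO2max = 3121.2 / 46 = 67.8522 mL/kg/min

67.8522 mL/kg/min


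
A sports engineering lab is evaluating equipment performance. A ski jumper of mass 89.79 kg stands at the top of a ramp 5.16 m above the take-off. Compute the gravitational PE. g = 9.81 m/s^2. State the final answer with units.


PE = m * g * h
PE = 89.79 * 9.81 * 5.16
PE = 880.8399 * 5.16 = 4545.1339 J

4545.1339 J


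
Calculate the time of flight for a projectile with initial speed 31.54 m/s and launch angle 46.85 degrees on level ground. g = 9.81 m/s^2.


T = 2*v*sin(theta)/g
sin(theta) = sin(46.85 deg) = 0.7296
T = 2*31.54*0.7296 / 9.81
T = 46.021 / 9.81 = 4.6912 s

4.6912 s


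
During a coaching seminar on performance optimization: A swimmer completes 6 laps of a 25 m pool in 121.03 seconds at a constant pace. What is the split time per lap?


Split time = total_time / n_laps = 121.03 / 6
Split time = 20.1717 s per lap

20.1717 s


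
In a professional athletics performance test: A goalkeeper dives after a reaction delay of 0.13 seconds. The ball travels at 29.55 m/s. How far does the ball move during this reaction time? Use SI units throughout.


d = v * t
d = 29.55 * 0.13
d = 3.8415 m

3.8415 m


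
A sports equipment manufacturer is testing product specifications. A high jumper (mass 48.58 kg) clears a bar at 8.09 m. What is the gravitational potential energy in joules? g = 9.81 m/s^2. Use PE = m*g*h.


PE = m * g * h
PE = 48.58 * 9.81 * 8.09
PE = 476.5698 * 8.09 = 3855.4497 J

3855.4497 J


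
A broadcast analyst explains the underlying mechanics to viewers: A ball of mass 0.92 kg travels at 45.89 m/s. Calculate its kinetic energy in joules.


KE = 0.5 * m * v^2
KE = 0.5 * 0.92 * 45.89^2
KE = 0.5 * 0.92 * 2105.8921 = 968.7104 J

968.7104 J


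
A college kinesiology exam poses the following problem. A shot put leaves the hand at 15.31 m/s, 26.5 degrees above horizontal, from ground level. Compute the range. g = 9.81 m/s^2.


R = v^2 * sin(2*theta) / g
Convert angle to radians: theta = 26.5 deg = 0.4625 rad
sin(2*theta) = sin(0.925) = 0.7986
R = 15.31^2 * 0.7986 / 9.81
R = 234.3961 * 0.7986 / 9.81 = 19.0823 m

19.0823 m


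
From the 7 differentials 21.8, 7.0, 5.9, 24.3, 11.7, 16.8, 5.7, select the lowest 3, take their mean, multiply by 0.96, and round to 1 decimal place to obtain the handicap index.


All differentials: 21.8, 7.0, 5.9, 24.3, 11.7, 16.8, 5.7
Sorted: 5.7, 5.9, 7.0, 11.7, 16.8, 21.8, 24.3
Best 3: 5.7, 5.9, 7.0
Average of best = 18.6 / 3 = 6.2
Raw index = 6.2 * 0.96 = 5.952
Handicap index = round(5.952, 1) = 6.0

6.0


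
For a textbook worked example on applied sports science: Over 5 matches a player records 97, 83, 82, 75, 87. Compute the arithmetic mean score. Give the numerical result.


Average = sum / n
Sum = 424
Average = 424 / 5 = 84.8

84.8


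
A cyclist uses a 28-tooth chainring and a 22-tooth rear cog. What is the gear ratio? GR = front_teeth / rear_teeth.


GR = front_teeth / rear_teeth
GR = 28 / 22
GR = 1.2727

1.2727


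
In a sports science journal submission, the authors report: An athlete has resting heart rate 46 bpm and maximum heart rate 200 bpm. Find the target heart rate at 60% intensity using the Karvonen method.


Target = HRrest + pct*(HRmax - HRrest)
Heart rate reserve = HRmax - HRrest = 200 - 46 = 154 bpm
Fraction = 60% = 0.6
Target = 46 + 0.6 * 154
Target = 46 + 92.4 = 138.4 bpm

138.4 bpm


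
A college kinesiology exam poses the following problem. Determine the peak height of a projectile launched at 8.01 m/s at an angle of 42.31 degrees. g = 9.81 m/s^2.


H = (v*sin(theta))^2 / (2*g)
vy = v*sin(theta) = 8.01 * sin(42.31 deg) = 5.3919 m/s
H = vy^2 / (2*g) = 29.0722 / (2*9.81)
H = 29.0722 / 19.62 = 1.4818 m

1.4818 m


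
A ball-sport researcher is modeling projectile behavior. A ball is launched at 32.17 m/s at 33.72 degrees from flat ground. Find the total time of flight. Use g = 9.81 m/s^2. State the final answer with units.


T = 2*v*sin(theta)/g
sin(theta) = sin(33.72 deg) = 0.5551
T = 2*32.17*0.5551 / 9.81
T = 35.7174 / 9.81 = 3.6409 s

3.6409 s


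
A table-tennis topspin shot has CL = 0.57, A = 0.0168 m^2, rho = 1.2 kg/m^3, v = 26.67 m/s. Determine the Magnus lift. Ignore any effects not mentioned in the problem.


FM = 0.5 * CL * rho * A * v^2
FM = 0.5 * 0.57 * 1.2 * 0.0168 * 26.67^2
v^2 = 711.2889
FM = 0.5 * 0.57 * 1.2 * 0.0168 * 711.2889 = 4.0868 N

4.0868 N


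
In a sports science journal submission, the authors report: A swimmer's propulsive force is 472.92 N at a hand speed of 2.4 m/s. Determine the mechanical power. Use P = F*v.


P = F * v
P = 472.92 * 2.4
P = 1135.008 W

1135.008 W


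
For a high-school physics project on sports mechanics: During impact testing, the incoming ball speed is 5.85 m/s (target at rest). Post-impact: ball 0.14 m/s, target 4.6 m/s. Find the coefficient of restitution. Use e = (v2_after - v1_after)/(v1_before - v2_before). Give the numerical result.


e = (v2_after - v1_after) / (v1_before - v2_before)
Numerator = 4.6 - 0.14 = 4.46
Denominator = 5.85 - 0 = 5.85
e = 4.46 / 5.85 = 0.7624

0.7624


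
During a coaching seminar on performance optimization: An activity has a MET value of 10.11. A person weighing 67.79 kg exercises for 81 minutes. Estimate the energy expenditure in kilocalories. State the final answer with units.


kcal = MET * mass * time_hr
Convert time: 81 min = 1.35 hr
kcal = 10.11 * 67.79 * 1.35
kcal = 925.2318 kcal

925.2318 kcal


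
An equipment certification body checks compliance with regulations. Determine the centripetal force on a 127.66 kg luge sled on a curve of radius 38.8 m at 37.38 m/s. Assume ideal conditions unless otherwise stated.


Fc = m * v^2 / r
v^2 = 37.38^2 = 1397.2644
Fc = 127.66 * 1397.2644 / 38.8
Fc = 178374.7733 / 38.8 = 4597.288 N

4597.288 N


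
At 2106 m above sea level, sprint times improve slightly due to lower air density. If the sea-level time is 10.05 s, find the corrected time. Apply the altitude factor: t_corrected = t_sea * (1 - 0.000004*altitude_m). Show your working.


Correction factor = 1 - 0.000004 * 2106 = 0.991576
t_corrected = t_sea * factor = 10.05 * 0.991576
t_corrected = 9.9653 s

9.9653 s


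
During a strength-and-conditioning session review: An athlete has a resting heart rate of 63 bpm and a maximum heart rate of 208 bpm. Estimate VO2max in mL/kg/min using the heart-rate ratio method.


VO2max = 15.3 * HRmax / HRrest
VO2max = 15.3 * 208 / 63
VO2max = 3182.4 / 63 = 50.5143 mL/kg/min

50.5143 mL/kg/min


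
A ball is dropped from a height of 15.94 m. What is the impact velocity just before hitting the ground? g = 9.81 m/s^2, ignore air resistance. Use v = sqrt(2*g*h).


v = sqrt(2 * g * h)
v = sqrt(2 * 9.81 * 15.94)
v = sqrt(312.7428) = 17.6845 m/s

17.6845 m/s


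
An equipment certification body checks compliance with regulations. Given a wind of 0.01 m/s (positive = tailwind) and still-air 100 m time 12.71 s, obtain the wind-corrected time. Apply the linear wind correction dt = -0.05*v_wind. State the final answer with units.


dt = -0.05 * v_wind = -0.05 * 0.01 = -5.0000e-04 s
t_corrected = t_still + dt = 12.71 + (-5.0000e-04)
t_corrected = 12.7095 s

12.7095 s


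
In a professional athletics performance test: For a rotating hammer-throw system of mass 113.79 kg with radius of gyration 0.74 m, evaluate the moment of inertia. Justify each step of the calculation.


I = m * k^2
I = 113.79 * 0.74^2
I = 113.79 * 0.5476 = 62.3114 kg*m^2

62.3114 kg*m^2


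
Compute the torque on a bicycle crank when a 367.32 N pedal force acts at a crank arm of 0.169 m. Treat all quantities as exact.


tau = F * d
tau = 367.32 * 0.169
tau = 62.0771 N*m

62.0771 N*m


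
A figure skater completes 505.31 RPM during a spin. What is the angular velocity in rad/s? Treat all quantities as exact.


omega = RPM * 2 * pi / 60
omega = 505.31 * 2 * 3.14159 / 60
omega = 3174.9564 / 60 = 52.9159 rad/s

52.9159 rad/s


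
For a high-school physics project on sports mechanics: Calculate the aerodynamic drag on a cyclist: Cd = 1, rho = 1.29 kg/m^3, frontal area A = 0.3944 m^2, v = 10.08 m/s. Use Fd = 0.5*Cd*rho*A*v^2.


Fd = 0.5 * Cd * rho * A * v^2
Fd = 0.5 * 1 * 1.29 * 0.3944 * 10.08^2
v^2 = 101.6064
Fd = 0.5 * 1 * 1.29 * 0.3944 * 101.6064 = 25.8474 N

25.8474 N


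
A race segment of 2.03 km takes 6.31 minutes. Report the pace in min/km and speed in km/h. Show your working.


Pace = time / distance = 6.31 min / 2.03 km = 3.1084 min/km
Speed = distance / time_in_hours = 2.03 / 0.1052 hr
Speed = 19.3027 km/h

3.1084 min/km, 19.3027 km/h


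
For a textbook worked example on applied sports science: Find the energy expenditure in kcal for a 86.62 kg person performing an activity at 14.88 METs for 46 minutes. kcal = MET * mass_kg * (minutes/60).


kcal = MET * mass * time_hr
Convert time: 46 min = 0.7667 hr
kcal = 14.88 * 86.62 * 0.7667
kcal = 988.161 kcal

988.161 kcal


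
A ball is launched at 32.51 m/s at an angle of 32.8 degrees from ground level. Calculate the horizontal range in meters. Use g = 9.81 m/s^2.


R = v^2 * sin(2*theta) / g
Convert angle to radians: theta = 32.8 deg = 0.5725 rad
sin(2*theta) = sin(1.1449) = 0.9107
R = 32.51^2 * 0.9107 / 9.81
R = 1056.9001 * 0.9107 / 9.81 = 98.1143 m

98.1143 m


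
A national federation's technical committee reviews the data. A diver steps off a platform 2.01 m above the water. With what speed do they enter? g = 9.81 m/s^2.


v = sqrt(2 * g * h)
v = sqrt(2 * 9.81 * 2.01)
v = sqrt(39.4362) = 6.2798 m/s

6.2798 m/s


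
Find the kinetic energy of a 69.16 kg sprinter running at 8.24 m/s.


KE = 0.5 * m * v^2
KE = 0.5 * 69.16 * 8.24^2
KE = 0.5 * 69.16 * 67.8976 = 2347.899 J

2347.899 J


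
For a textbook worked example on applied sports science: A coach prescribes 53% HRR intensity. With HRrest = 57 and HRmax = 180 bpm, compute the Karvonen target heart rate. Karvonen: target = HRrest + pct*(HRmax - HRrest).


Target = HRrest + pct*(HRmax - HRrest)
Heart rate reserve = HRmax - HRrest = 180 - 57 = 123 bpm
Fraction = 53% = 0.53
Target = 57 + 0.53 * 123
Target = 57 + 65.19 = 122.19 bpm

122.19 bpm


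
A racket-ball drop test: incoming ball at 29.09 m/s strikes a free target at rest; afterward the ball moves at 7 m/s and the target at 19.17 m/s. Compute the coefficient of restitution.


e = (v2_after - v1_after) / (v1_before - v2_before)
Numerator = 19.17 - 7 = 12.17
Denominator = 29.09 - 0 = 29.09
e = 12.17 / 29.09 = 0.4184

0.4184


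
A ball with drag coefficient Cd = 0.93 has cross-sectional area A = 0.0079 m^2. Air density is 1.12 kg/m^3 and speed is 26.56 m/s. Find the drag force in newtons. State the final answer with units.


Fd = 0.5 * Cd * rho * A * v^2
Fd = 0.5 * 0.93 * 1.12 * 0.0079 * 26.56^2
v^2 = 705.4336
Fd = 0.5 * 0.93 * 1.12 * 0.0079 * 705.4336 = 2.9024 N

2.9024 N


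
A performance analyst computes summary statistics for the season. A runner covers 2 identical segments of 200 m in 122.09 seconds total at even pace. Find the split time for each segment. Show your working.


Split time = total_time / n_laps = 122.09 / 2
Split time = 61.045 s per lap

61.045 s


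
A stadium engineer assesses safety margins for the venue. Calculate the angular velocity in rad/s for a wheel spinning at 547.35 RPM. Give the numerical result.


omega = RPM * 2 * pi / 60
omega = 547.35 * 2 * 3.14159 / 60
omega = 3439.1015 / 60 = 57.3184 rad/s

57.3184 rad/s


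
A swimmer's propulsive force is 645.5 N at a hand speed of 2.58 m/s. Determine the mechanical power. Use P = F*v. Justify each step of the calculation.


P = F * v
P = 645.5 * 2.58
P = 1665.39 W

1665.39 W


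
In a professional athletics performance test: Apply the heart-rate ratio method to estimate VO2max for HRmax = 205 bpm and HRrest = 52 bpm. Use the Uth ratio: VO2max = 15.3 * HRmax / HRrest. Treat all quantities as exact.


VO2max = 15.3 * HRmax / HRrest
VO2max = 15.3 * 205 / 52
VO2max = 3136.5 / 52 = 60.3173 mL/kg/min

60.3173 mL/kg/min


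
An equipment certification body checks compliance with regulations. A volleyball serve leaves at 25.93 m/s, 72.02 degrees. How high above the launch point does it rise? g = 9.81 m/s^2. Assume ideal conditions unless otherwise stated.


H = (v*sin(theta))^2 / (2*g)
vy = v*sin(theta) = 25.93 * sin(72.02 deg) = 24.6637 m/s
H = vy^2 / (2*g) = 608.2977 / (2*9.81)
H = 608.2977 / 19.62 = 31.004 m

31.004 m


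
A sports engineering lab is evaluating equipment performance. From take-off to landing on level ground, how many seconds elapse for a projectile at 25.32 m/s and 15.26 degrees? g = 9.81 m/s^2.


T = 2*v*sin(theta)/g
sin(theta) = sin(15.26 deg) = 0.2632
T = 2*25.32*0.2632 / 9.81
T = 13.3284 / 9.81 = 1.3587 s

1.3587 s


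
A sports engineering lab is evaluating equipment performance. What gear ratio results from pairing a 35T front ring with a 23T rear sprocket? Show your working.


GR = front_teeth / rear_teeth
GR = 35 / 23
GR = 1.5217

1.5217


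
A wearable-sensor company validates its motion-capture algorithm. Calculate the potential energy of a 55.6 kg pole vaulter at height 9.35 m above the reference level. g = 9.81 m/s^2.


PE = m * g * h
PE = 55.6 * 9.81 * 9.35
PE = 545.436 * 9.35 = 5099.8266 J

5099.8266 J


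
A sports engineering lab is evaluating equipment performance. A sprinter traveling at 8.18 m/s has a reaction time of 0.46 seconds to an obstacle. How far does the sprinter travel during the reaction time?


d = v * t
d = 8.18 * 0.46
d = 3.7628 m

3.7628 m


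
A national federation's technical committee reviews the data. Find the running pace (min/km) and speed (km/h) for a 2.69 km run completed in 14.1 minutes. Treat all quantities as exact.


Pace = time / distance = 14.1 min / 2.69 km = 5.2416 min/km
Speed = distance / time_in_hours = 2.69 / 0.235 hr
Speed = 11.4468 km/h

5.2416 min/km, 11.4468 km/h


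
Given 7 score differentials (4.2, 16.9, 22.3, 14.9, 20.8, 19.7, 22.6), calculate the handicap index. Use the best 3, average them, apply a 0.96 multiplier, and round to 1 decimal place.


All differentials: 4.2, 16.9, 22.3, 14.9, 20.8, 19.7, 22.6
Sorted: 4.2, 14.9, 16.9, 19.7, 20.8, 22.3, 22.6
Best 3: 4.2, 14.9, 16.9
Average of best = 36 / 3 = 12
Raw index = 12 * 0.96 = 11.52
Handicap index = round(11.52, 1) = 11.5

11.5


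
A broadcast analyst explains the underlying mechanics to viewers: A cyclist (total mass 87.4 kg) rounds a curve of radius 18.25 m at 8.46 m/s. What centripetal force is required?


Fc = m * v^2 / r
v^2 = 8.46^2 = 71.5716
Fc = 87.4 * 71.5716 / 18.25
Fc = 6255.3578 / 18.25 = 342.7593 N

342.7593 N


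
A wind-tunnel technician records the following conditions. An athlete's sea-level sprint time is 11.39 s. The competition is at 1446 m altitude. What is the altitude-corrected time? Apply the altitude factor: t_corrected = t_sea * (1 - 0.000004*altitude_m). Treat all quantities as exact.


Correction factor = 1 - 0.000004 * 1446 = 0.994216
t_corrected = t_sea * factor = 11.39 * 0.994216
t_corrected = 11.3241 s

11.3241 s


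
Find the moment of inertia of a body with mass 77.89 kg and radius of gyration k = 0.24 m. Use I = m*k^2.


I = m * k^2
I = 77.89 * 0.24^2
I = 77.89 * 0.0576 = 4.4865 kg*m^2

4.4865 kg*m^2


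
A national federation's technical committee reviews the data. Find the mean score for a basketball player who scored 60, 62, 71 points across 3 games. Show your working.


Average = sum / n
Sum = 193
Average = 193 / 3 = 64.3333

64.3333


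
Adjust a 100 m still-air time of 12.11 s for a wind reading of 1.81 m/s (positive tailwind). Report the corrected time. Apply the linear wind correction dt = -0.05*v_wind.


dt = -0.05 * v_wind = -0.05 * 1.81 = -0.0905 s
t_corrected = t_still + dt = 12.11 + (-0.0905)
t_corrected = 12.0195 s

12.0195 s


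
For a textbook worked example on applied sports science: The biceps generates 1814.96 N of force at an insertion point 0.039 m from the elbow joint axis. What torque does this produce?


tau = F * d
tau = 1814.96 * 0.039
tau = 70.7834 N*m

70.7834 N*m


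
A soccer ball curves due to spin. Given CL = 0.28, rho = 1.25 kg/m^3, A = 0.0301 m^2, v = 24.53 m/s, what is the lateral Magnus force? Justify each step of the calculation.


FM = 0.5 * CL * rho * A * v^2
FM = 0.5 * 0.28 * 1.25 * 0.0301 * 24.53^2
v^2 = 601.7209
FM = 0.5 * 0.28 * 1.25 * 0.0301 * 601.7209 = 3.1696 N

3.1696 N


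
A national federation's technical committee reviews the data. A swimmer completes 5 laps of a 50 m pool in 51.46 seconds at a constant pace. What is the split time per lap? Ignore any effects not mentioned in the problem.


Split time = total_time / n_laps = 51.46 / 5
Split time = 10.292 s per lap

10.292 s


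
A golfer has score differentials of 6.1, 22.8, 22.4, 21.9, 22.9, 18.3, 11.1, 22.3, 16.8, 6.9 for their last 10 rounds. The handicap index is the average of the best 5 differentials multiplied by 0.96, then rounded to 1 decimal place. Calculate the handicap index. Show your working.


All differentials: 6.1, 22.8, 22.4, 21.9, 22.9, 18.3, 11.1, 22.3, 16.8, 6.9
Sorted: 6.1, 6.9, 11.1, 16.8, 18.3, 21.9, 22.3, 22.4, 22.8, 22.9
Best 5: 6.1, 6.9, 11.1, 16.8, 18.3
Average of best = 59.2 / 5 = 11.84
Raw index = 11.84 * 0.96 = 11.3664
Handicap index = round(11.3664, 1) = 11.4

11.4
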